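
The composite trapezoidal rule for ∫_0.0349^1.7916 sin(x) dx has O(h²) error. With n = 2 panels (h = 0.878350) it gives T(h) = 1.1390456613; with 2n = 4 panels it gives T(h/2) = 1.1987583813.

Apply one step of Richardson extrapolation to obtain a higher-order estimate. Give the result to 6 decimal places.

1.218663

The method has order 2: 2^2 = 4.
Difference of the inputs: 1.1987583813 − 1.1390456613 = 0.0597127200
Divide by 2^2 − 1 = 3: 0.0597127200/3 = 0.0199042400
R = A(h/2) + (A(h/2) − A(h))/3 = 1.1987583813 + 0.0199042400 = 1.2186626213
Shift from A(h/2): +0.0199042400.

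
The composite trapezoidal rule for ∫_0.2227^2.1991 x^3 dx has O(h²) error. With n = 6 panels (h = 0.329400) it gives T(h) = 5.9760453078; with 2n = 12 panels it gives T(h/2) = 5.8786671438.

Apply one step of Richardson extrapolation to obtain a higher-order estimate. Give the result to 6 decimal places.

The method has order 2: 2^2 = 4.
Numerator 4×A(h/2) − A(h) = 4×5.8786671438 − 5.9760453078 = 17.5386232674
R = 17.5386232674/3 = 5.8462077558
Shift from A(h/2): −0.0324593880.

5.846208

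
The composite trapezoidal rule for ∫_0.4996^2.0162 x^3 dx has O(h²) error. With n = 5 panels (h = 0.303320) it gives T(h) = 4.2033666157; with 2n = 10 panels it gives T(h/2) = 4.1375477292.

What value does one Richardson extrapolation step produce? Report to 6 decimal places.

Method order is 2; weight 2^2 = 4.
Difference of the inputs: 4.1375477292 − 4.2033666157 = -0.0658188865
Divide by 2^2 − 1 = 3: (-0.0658188865)/3 = -0.0219396288
R = 4.1375477292 − 0.0219396288 = 4.1156081004

4.115608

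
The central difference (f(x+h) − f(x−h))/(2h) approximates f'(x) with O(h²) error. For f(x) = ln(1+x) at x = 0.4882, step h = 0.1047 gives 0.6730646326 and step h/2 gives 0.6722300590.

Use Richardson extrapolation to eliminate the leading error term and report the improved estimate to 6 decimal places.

0.671952

Order 2 gives 2^r = 4 and 2^r − 1 = 3.
Weighted: 2.6889202360 − 0.6730646326 = 2.0158556034
(4 × 0.6722300590 − 0.6730646326)/(4 − 1) = 0.6719518678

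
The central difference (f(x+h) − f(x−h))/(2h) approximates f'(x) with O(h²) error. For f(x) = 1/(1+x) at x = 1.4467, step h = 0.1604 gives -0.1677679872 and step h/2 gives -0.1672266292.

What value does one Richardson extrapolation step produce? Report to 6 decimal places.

The method has order 2: 2^2 = 4.
2^2*A(h/2) = -0.6689065168; minus A(h) gives -0.5011385296.
R = (-0.5011385296)/3 = -0.1670461765
Correction |R − A(h/2)| = 1.805e-04; gap |A(h/2) − A(h)| = 5.414e-04.

-0.167046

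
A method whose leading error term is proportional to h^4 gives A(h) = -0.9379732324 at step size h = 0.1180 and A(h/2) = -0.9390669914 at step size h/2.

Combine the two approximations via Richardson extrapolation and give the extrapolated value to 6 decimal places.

r = 4: numerator weight 16, denominator 15.
16×(-0.9390669914) − (-0.9379732324) = -14.0870986300
Extrapolated: (-14.0870986300) / 15 = -0.9391399087
Correction |R − A(h/2)| = 7.292e-05; gap |A(h/2) − A(h)| = 1.094e-03.

-0.939140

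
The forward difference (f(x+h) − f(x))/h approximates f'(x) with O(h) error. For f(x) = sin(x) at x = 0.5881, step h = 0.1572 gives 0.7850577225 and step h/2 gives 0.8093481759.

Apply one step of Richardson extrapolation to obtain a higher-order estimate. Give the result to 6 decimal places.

0.833639

Order 1 gives 2^r = 2 and 2^r − 1 = 1.
2^1·A(h/2) = 1.6186963518; minus A(h) gives 0.8336386293.
(2·0.8093481759 − 0.7850577225)/(2 − 1) = 0.8336386293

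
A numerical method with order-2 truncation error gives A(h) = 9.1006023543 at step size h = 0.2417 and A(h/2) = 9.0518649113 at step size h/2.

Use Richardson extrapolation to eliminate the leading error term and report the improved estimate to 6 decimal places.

9.035619

Error is O(h^2); halving h shrinks it by 2^2 = 4.
4·9.0518649113 = 36.2074596452; subtract 9.1006023543 → 27.1068572909
Denominator 4 − 1 = 3.
Result: 9.0356190970
Shift from A(h/2): −0.0162458143.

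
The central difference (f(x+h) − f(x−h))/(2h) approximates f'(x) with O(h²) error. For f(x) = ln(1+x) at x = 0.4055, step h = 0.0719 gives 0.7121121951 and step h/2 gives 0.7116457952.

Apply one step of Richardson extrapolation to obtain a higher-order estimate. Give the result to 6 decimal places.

Order 2 gives 2^r = 4 and 2^r − 1 = 3.
2^2·A(h/2) = 2.8465831808; minus A(h) gives 2.1344709857.
Divide by 2^2 − 1 = 3.
2.1344709857 ÷ 3 = 0.7114903286

0.711490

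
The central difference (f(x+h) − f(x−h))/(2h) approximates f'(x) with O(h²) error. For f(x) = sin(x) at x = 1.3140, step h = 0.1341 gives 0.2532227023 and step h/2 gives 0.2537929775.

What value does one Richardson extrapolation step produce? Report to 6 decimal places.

0.253983

The method has order 2: 2^2 = 4.
Numerator 4×A(h/2) − A(h) = 4×0.2537929775 − 0.2532227023 = 0.7619492077
Divide by 2^2 − 1 = 3.
Extrapolated: 0.7619492077 / 3 = 0.2539830692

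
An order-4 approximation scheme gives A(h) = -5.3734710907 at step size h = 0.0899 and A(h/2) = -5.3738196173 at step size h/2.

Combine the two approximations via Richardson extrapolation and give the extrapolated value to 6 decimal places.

Leading term ∝ h^4; use weight 16 = 2^4.
16·(-5.3738196173) = -85.9811138768; subtract (-5.3734710907) → -80.6076427861
Denominator 16 − 1 = 15.
R = (-80.6076427861)/15 = -5.3738428524
Shift from A(h/2): −0.0000232351.

-5.373843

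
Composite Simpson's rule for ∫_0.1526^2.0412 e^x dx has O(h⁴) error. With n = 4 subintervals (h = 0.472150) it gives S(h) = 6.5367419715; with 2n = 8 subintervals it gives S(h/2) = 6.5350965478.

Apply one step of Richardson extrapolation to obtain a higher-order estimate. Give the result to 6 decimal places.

With r = 4 the leading error scales as h^4, so the weight is 2^4 = 16.
2^4×A(h/2) = 104.5615447648; minus A(h) gives 98.0248027933.
(16×6.5350965478 − 6.5367419715)/(16 − 1) = 6.5349868529
Correction |R − A(h/2)| = 1.097e-04; gap |A(h/2) − A(h)| = 1.645e-03.

6.534987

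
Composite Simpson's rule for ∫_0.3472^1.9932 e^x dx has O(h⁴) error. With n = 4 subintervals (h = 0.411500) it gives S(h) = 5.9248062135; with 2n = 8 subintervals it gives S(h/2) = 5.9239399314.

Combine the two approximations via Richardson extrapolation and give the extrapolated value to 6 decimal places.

5.923882

Method order is 4; weight 2^4 = 16.
Weighted: 94.7830389024 − 5.9248062135 = 88.8582326889
Denominator 16 − 1 = 15.
So the Richardson estimate is 5.9238821793.
Gap between inputs: 8.663e-04; correction applied: −0.0000577521.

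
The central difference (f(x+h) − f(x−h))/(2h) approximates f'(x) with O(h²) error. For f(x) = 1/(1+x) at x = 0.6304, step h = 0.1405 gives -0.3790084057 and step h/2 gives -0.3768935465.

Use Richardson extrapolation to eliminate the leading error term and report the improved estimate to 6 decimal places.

Leading term ∝ h^2; use weight 4 = 2^2.
Numerator 4·A(h/2) − A(h) = 4·(-0.3768935465) − (-0.3790084057) = -1.1285657803
R = (-1.1285657803)/3 = -0.3761885934

-0.376189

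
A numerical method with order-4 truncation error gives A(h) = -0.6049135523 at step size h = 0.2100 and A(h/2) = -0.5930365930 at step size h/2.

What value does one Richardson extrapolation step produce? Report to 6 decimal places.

Error is O(h^4); halving h shrinks it by 2^4 = 16.
Top: 16(-0.5930365930) − (-0.6049135523) = -8.8836719357
(-8.8836719357) ÷ 15 = -0.5922447957
Gap between inputs: 1.188e-02; correction applied: +0.0007917973.

-0.592245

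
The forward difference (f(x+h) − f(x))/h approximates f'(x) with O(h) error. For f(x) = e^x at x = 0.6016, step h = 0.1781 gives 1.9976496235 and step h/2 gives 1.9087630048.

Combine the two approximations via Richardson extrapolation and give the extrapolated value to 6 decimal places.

r = 1, so 2^r = 2.
A(h/2) − A(h) = 1.9087630048 − 1.9976496235 = -0.0888866187
Divide by 2^1 − 1 = 1: (-0.0888866187)/1 = -0.0888866187
R = 1.9087630048 − 0.0888866187 = 1.8198763861

1.819876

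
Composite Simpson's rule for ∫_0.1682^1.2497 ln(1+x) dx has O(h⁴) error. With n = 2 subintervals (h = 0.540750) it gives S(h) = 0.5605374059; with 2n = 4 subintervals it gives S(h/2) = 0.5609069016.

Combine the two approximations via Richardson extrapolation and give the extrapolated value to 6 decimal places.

0.560932

The method has order 4: 2^4 = 16.
16 × 0.5609069016 = 8.9745104256; subtract 0.5605374059 → 8.4139730197
Denominator 16 − 1 = 15.
8.4139730197 ÷ 15 = 0.5609315346
Gap between inputs: 3.695e-04; correction applied: +0.0000246330.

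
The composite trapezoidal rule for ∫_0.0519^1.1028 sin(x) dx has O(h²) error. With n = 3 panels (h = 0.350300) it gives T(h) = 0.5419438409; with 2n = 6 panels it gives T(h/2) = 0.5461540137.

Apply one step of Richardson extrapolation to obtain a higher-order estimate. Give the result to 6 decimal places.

0.547557

Leading term ∝ h^2; use weight 4 = 2^2.
Weighted: 2.1846160548 − 0.5419438409 = 1.6426722139
Denominator 4 − 1 = 3.
(4×0.5461540137 − 0.5419438409)/(4 − 1) = 0.5475574046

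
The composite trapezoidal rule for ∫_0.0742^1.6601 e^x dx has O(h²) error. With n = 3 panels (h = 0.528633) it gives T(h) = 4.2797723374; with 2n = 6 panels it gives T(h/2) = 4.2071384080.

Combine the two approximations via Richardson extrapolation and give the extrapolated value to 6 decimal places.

Leading term ∝ h^2; use weight 4 = 2^2.
4*4.2071384080 = 16.8285536320; subtract 4.2797723374 → 12.5487812946
(4*4.2071384080 − 4.2797723374)/(4 − 1) = 4.1829270982

4.182927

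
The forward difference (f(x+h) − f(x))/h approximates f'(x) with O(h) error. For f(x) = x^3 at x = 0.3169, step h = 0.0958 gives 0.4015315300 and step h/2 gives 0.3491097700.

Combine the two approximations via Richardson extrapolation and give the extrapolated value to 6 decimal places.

r = 1, so 2^r = 2.
Numerator 2·A(h/2) − A(h) = 2·0.3491097700 − 0.4015315300 = 0.2966880100
R = 0.2966880100/1 = 0.2966880100
Gap between inputs: 5.242e-02; correction applied: −0.0524217600.

0.296688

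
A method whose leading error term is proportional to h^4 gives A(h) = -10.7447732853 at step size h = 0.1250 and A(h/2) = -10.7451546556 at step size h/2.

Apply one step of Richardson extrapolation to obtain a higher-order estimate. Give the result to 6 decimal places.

Leading term ∝ h^4; use weight 16 = 2^4.
Numerator 16×A(h/2) − A(h) = 16×(-10.7451546556) − (-10.7447732853) = -161.1777012043
Denominator 16 − 1 = 15.
(-161.1777012043) ÷ 15 = -10.7451800803

-10.745180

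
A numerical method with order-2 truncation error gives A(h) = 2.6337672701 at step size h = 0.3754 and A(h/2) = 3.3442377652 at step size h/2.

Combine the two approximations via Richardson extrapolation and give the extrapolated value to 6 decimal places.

3.581061

Order 2 gives 2^r = 4 and 2^r − 1 = 3.
Weighted: 13.3769510608 − 2.6337672701 = 10.7431837907
Denominator 4 − 1 = 3.
(4·3.3442377652 − 2.6337672701)/(4 − 1) = 3.5810612636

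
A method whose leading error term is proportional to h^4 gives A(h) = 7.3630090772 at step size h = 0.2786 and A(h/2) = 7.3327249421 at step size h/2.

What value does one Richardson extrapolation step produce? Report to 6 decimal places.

7.330706

Leading term ∝ h^4; use weight 16 = 2^4.
2^4 × A(h/2) = 117.3235990736; minus A(h) gives 109.9605899964.
Divide by 2^4 − 1 = 15.
(16 × 7.3327249421 − 7.3630090772)/(16 − 1) = 7.3307059998
Gap between inputs: 3.028e-02; correction applied: −0.0020189423.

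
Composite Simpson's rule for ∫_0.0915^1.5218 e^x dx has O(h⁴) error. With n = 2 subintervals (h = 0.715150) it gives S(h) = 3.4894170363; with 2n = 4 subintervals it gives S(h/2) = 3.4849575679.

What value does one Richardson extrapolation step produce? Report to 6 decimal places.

3.484660

Error is O(h^4); halving h shrinks it by 2^4 = 16.
Numerator 16 × A(h/2) − A(h) = 16 × 3.4849575679 − 3.4894170363 = 52.2699040501
Divide by 2^4 − 1 = 15.
52.2699040501 ÷ 15 = 3.4846602700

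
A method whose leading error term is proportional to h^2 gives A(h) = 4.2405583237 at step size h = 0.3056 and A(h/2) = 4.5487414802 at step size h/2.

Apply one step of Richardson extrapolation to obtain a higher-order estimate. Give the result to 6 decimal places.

4.651469

Leading term ∝ h^2; use weight 4 = 2^2.
2^2·A(h/2) = 18.1949659208; minus A(h) gives 13.9544075971.
Divide by 2^2 − 1 = 3.
So the Richardson estimate is 4.6514691990.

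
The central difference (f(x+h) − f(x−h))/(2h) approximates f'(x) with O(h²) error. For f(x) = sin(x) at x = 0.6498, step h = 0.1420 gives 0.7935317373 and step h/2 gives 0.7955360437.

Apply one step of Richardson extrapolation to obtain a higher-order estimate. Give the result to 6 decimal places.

r = 2, so 2^r = 4.
Numerator 4*A(h/2) − A(h) = 4*0.7955360437 − 0.7935317373 = 2.3886124375
2.3886124375 ÷ 3 = 0.7962041458
Correction |R − A(h/2)| = 6.681e-04; gap |A(h/2) − A(h)| = 2.004e-03.

0.796204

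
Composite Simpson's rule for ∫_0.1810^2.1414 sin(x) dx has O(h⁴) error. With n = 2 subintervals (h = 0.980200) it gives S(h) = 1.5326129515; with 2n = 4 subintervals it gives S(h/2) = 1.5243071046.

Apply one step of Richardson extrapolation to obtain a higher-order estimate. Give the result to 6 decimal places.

1.523753

With r = 4 the leading error scales as h^4, so the weight is 2^4 = 16.
16×1.5243071046 = 24.3889136736; subtract 1.5326129515 → 22.8563007221
22.8563007221 ÷ 15 = 1.5237533815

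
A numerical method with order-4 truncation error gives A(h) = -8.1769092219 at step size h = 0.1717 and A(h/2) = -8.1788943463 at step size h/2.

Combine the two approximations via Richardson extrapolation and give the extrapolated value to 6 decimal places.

-8.179027

Method order is 4; weight 2^4 = 16.
Difference of the inputs: -8.1788943463 − (-8.1769092219) = -0.0019851244
Divide by 2^4 − 1 = 15: (-0.0019851244)/15 = -0.0001323416
R = A(h/2) + (A(h/2) − A(h))/15 = -8.1788943463 − 0.0001323416 = -8.1790266879
Gap between inputs: 1.985e-03; correction applied: −0.0001323416.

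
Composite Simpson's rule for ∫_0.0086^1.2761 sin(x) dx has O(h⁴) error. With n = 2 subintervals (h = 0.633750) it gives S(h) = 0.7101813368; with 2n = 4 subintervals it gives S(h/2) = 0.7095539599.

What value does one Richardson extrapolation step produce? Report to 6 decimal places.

With r = 4 the leading error scales as h^4, so the weight is 2^4 = 16.
Top: 16(0.7095539599) − (0.7101813368) = 10.6426820216
Denominator 16 − 1 = 15.
Extrapolated: 10.6426820216 / 15 = 0.7095121348

0.709512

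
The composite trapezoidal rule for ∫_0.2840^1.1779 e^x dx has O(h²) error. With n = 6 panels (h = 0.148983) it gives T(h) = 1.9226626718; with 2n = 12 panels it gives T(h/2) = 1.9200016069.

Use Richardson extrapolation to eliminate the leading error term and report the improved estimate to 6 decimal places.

The method has order 2: 2^2 = 4.
4×1.9200016069 = 7.6800064276; subtract 1.9226626718 → 5.7573437558
(4×1.9200016069 − 1.9226626718)/(4 − 1) = 1.9191145853
Shift from A(h/2): −0.0008870216.

1.919115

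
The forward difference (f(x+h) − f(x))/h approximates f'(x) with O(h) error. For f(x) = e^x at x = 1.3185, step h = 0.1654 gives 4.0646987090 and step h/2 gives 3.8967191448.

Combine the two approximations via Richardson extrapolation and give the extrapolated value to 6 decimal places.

3.728740

r = 1: numerator weight 2, denominator 1.
2×3.8967191448 = 7.7934382896; subtract 4.0646987090 → 3.7287395806
Denominator 2 − 1 = 1.
Result: 3.7287395806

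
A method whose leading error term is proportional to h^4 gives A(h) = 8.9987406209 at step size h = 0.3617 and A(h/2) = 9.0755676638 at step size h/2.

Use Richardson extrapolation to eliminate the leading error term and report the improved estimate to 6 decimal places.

9.080689

Method order is 4; weight 2^4 = 16.
Weighted: 145.2090826208 − 8.9987406209 = 136.2103419999
Denominator 16 − 1 = 15.
Result: 9.0806894667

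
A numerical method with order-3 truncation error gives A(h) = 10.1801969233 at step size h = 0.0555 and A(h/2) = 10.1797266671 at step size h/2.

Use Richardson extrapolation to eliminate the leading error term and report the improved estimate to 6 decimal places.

r = 3: numerator weight 8, denominator 7.
2^3·A(h/2) = 81.4378133368; minus A(h) gives 71.2576164135.
Denominator 8 − 1 = 7.
71.2576164135 ÷ 7 = 10.1796594876
Shift from A(h/2): −0.0000671795.

10.179659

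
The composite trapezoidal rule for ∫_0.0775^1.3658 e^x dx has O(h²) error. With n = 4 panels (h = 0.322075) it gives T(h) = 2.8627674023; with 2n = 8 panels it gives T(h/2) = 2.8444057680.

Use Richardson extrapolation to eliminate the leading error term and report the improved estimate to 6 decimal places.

2.838285

r = 2: numerator weight 4, denominator 3.
Numerator 4*A(h/2) − A(h) = 4*2.8444057680 − 2.8627674023 = 8.5148556697
8.5148556697 ÷ 3 = 2.8382852232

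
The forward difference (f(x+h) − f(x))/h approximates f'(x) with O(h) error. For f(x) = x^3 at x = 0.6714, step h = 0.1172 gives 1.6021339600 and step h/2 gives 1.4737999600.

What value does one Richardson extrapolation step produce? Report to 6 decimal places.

With r = 1 the leading error scales as h^1, so the weight is 2^1 = 2.
Weighted: 2.9475999200 − 1.6021339600 = 1.3454659600
R = 1.3454659600/1 = 1.3454659600

1.345466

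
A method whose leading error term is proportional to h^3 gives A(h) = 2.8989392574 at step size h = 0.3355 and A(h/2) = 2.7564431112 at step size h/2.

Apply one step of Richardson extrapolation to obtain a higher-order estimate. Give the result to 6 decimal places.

r = 3: numerator weight 8, denominator 7.
Weighted: 22.0515448896 − 2.8989392574 = 19.1526056322
R = 19.1526056322/7 = 2.7360865189
Correction |R − A(h/2)| = 2.036e-02; gap |A(h/2) − A(h)| = 1.425e-01.

2.736087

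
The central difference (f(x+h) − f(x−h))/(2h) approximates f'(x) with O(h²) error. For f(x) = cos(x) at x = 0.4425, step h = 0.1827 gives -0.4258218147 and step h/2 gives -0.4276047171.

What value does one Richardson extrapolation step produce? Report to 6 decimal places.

-0.428199

r = 2: numerator weight 4, denominator 3.
Numerator 4·A(h/2) − A(h) = 4·(-0.4276047171) − (-0.4258218147) = -1.2845970537
Extrapolated: (-1.2845970537) / 3 = -0.4281990179
Gap between inputs: 1.783e-03; correction applied: −0.0005943008.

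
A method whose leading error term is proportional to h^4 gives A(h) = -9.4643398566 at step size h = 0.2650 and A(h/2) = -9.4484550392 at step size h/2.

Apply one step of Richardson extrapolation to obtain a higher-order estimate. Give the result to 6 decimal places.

r = 4, so 2^r = 16.
16·(-9.4484550392) = -151.1752806272; subtract (-9.4643398566) → -141.7109407706
R = (-141.7109407706)/15 = -9.4473960514

-9.447396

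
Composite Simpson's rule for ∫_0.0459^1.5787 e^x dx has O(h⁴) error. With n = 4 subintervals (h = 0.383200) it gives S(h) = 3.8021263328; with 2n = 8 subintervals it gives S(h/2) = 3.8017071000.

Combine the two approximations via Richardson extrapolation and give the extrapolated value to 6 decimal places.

3.801679

Error is O(h^4); halving h shrinks it by 2^4 = 16.
A(h/2) − A(h) = 3.8017071000 − 3.8021263328 = -0.0004192328
Correction (A(h/2) − A(h))/(16 − 1) = (-0.0004192328)/15 = -0.0000279489
R = A(h/2) + (A(h/2) − A(h))/15 = 3.8017071000 − 0.0000279489 = 3.8016791511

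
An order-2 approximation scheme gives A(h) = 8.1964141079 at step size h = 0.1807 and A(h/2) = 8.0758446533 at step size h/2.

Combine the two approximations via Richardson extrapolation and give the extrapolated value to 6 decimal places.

8.035655

Error is O(h^2); halving h shrinks it by 2^2 = 4.
2^2×A(h/2) = 32.3033786132; minus A(h) gives 24.1069645053.
(4×8.0758446533 − 8.1964141079)/(4 − 1) = 8.0356548351
Correction |R − A(h/2)| = 4.019e-02; gap |A(h/2) − A(h)| = 1.206e-01.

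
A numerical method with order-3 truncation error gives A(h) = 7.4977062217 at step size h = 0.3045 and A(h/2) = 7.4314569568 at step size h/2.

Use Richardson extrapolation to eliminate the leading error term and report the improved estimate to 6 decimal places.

Method order is 3; weight 2^3 = 8.
Weighted: 59.4516556544 − 7.4977062217 = 51.9539494327
Divide by 2^3 − 1 = 7.
(8*7.4314569568 − 7.4977062217)/(8 − 1) = 7.4219927761
Gap between inputs: 6.625e-02; correction applied: −0.0094641807.

7.421993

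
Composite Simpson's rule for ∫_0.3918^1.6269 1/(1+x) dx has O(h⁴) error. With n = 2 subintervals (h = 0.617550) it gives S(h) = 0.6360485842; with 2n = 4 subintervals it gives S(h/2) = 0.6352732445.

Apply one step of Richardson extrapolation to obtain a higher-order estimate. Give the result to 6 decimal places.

The method has order 4: 2^4 = 16.
2^4×A(h/2) = 10.1643719120; minus A(h) gives 9.5283233278.
Divide by 2^4 − 1 = 15.
Extrapolated: 9.5283233278 / 15 = 0.6352215552

0.635222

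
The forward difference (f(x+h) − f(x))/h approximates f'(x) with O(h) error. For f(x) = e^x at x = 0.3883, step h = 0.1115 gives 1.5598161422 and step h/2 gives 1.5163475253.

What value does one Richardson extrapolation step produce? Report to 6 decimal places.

Method order is 1; weight 2^1 = 2.
A(h/2) − A(h) = 1.5163475253 − 1.5598161422 = -0.0434686169
Divide by 2^1 − 1 = 1: (-0.0434686169)/1 = -0.0434686169
R = 1.5163475253 − 0.0434686169 = 1.4728789084
Correction |R − A(h/2)| = 4.347e-02; gap |A(h/2) − A(h)| = 4.347e-02.

1.472879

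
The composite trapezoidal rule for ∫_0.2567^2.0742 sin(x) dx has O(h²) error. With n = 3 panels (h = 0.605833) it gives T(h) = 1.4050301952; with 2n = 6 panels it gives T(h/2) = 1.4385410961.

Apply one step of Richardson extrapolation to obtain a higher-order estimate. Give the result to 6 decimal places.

1.449711

The method has order 2: 2^2 = 4.
4×1.4385410961 − 1.4050301952 = 4.3491341892
Denominator 4 − 1 = 3.
4.3491341892 ÷ 3 = 1.4497113964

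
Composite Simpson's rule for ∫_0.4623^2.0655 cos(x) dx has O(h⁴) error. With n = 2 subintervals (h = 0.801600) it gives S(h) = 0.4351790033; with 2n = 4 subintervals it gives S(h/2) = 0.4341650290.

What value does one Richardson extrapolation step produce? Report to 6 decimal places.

Order 4 gives 2^r = 16 and 2^r − 1 = 15.
A(h/2) − A(h) = 0.4341650290 − 0.4351790033 = -0.0010139743
Divide by 2^4 − 1 = 15: (-0.0010139743)/15 = -0.0000675983
R = A(h/2) + (A(h/2) − A(h))/15 = 0.4341650290 − 0.0000675983 = 0.4340974307

0.434097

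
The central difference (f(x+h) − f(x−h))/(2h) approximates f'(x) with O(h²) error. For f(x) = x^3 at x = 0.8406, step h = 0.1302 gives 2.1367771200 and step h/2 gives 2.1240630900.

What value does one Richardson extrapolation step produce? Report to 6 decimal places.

The method has order 2: 2^2 = 4.
Numerator 4·A(h/2) − A(h) = 4·2.1240630900 − 2.1367771200 = 6.3594752400
(4·2.1240630900 − 2.1367771200)/(4 − 1) = 2.1198250800
Correction |R − A(h/2)| = 4.238e-03; gap |A(h/2) − A(h)| = 1.271e-02.

2.119825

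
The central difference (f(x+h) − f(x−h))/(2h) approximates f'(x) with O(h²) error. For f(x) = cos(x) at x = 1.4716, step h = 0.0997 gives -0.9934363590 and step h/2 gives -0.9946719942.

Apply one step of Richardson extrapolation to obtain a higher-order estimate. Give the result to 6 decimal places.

With r = 2 the leading error scales as h^2, so the weight is 2^2 = 4.
Numerator 4*A(h/2) − A(h) = 4*(-0.9946719942) − (-0.9934363590) = -2.9852516178
(-2.9852516178) ÷ 3 = -0.9950838726

-0.995084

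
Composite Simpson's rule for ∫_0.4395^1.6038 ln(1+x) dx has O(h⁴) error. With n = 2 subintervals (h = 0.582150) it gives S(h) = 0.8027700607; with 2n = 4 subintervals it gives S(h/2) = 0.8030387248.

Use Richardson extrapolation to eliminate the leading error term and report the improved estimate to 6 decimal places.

0.803057

r = 4: numerator weight 16, denominator 15.
Numerator 16 × A(h/2) − A(h) = 16 × 0.8030387248 − 0.8027700607 = 12.0458495361
Divide by 2^4 − 1 = 15.
12.0458495361 ÷ 15 = 0.8030566357
Gap between inputs: 2.687e-04; correction applied: +0.0000179109.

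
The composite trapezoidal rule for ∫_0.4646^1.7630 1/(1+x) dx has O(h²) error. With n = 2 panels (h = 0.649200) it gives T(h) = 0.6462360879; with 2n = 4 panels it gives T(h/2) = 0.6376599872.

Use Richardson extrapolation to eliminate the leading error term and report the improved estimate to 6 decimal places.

Error is O(h^2); halving h shrinks it by 2^2 = 4.
4*0.6376599872 − 0.6462360879 = 1.9044038609
Extrapolated: 1.9044038609 / 3 = 0.6348012870
Shift from A(h/2): −0.0028587002.

0.634801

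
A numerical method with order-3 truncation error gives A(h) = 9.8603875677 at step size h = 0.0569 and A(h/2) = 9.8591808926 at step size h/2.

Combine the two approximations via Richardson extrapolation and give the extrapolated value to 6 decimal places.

9.859009

The method has order 3: 2^3 = 8.
8·9.8591808926 = 78.8734471408; 78.8734471408 − 9.8603875677 = 69.0130595731
69.0130595731 ÷ 7 = 9.8590085104
Correction |R − A(h/2)| = 1.724e-04; gap |A(h/2) − A(h)| = 1.207e-03.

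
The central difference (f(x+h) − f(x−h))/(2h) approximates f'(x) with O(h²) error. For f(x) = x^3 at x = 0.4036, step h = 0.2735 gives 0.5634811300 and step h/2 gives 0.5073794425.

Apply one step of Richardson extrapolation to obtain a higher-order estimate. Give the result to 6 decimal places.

0.488679

r = 2, so 2^r = 4.
A(h/2) − A(h) = 0.5073794425 − 0.5634811300 = -0.0561016875
Divide by 2^2 − 1 = 3: (-0.0561016875)/3 = -0.0187005625
R = 0.5073794425 − 0.0187005625 = 0.4886788800
Shift from A(h/2): −0.0187005625.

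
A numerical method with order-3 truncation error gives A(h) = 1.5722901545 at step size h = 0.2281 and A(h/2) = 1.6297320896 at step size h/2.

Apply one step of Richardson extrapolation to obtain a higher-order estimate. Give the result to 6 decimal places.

1.637938

r = 3, so 2^r = 8.
2^3×A(h/2) = 13.0378567168; minus A(h) gives 11.4655665623.
(8×1.6297320896 − 1.5722901545)/(8 − 1) = 1.6379380803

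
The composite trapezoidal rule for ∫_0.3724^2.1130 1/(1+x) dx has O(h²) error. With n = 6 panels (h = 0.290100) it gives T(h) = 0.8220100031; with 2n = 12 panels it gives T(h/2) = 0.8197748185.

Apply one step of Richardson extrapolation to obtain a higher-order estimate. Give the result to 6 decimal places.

0.819030

Method order is 2; weight 2^2 = 4.
2^2 × A(h/2) = 3.2790992740; minus A(h) gives 2.4570892709.
Divide by 2^2 − 1 = 3.
Extrapolated: 2.4570892709 / 3 = 0.8190297570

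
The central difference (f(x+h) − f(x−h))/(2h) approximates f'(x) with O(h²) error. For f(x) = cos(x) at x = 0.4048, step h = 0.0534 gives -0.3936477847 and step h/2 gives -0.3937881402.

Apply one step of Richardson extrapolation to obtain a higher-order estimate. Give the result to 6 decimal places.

-0.393835

Leading term ∝ h^2; use weight 4 = 2^2.
Numerator 4 × A(h/2) − A(h) = 4 × (-0.3937881402) − (-0.3936477847) = -1.1815047761
Denominator 4 − 1 = 3.
Extrapolated: (-1.1815047761) / 3 = -0.3938349254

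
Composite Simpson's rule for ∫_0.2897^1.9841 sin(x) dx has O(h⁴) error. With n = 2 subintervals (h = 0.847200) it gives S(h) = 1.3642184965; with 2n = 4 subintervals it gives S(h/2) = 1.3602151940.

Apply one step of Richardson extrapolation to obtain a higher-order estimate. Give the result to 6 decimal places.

1.359948

Error is O(h^4); halving h shrinks it by 2^4 = 16.
Weighted: 21.7634431040 − 1.3642184965 = 20.3992246075
R = 20.3992246075/15 = 1.3599483072
Shift from A(h/2): −0.0002668868.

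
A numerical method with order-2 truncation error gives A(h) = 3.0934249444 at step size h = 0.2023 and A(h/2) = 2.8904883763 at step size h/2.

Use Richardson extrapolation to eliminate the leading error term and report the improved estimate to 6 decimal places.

2.822843

With r = 2 the leading error scales as h^2, so the weight is 2^2 = 4.
4×2.8904883763 = 11.5619535052; subtract 3.0934249444 → 8.4685285608
R = 8.4685285608/3 = 2.8228428536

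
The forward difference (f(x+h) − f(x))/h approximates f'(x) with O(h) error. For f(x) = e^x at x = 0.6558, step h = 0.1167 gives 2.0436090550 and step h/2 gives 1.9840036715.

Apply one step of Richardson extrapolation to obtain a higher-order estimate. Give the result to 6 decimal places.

Error is O(h^1); halving h shrinks it by 2^1 = 2.
Top: 2(1.9840036715) − (2.0436090550) = 1.9243982880
1.9243982880 ÷ 1 = 1.9243982880

1.924398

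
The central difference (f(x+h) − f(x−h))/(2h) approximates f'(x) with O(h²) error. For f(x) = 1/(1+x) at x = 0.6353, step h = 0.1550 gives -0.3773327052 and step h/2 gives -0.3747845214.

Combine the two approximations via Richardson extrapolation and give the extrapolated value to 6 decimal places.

Method order is 2; weight 2^2 = 4.
A(h/2) − A(h) = -0.3747845214 − (-0.3773327052) = 0.0025481838
Correction (A(h/2) − A(h))/(4 − 1) = 0.0025481838/3 = 0.0008493946
R = A(h/2) + (A(h/2) − A(h))/3 = -0.3747845214 + 0.0008493946 = -0.3739351268

-0.373935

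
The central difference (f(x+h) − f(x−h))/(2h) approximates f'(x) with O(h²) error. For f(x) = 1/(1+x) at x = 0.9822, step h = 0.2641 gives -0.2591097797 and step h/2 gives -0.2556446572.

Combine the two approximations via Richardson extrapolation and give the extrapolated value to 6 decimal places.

-0.254490

Method order is 2; weight 2^2 = 4.
Numerator 4×A(h/2) − A(h) = 4×(-0.2556446572) − (-0.2591097797) = -0.7634688491
Extrapolated: (-0.7634688491) / 3 = -0.2544896164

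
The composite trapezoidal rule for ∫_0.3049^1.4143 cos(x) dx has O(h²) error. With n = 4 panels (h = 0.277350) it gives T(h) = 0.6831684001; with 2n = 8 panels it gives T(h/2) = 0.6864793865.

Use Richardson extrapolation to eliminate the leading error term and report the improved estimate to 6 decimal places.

Leading term ∝ h^2; use weight 4 = 2^2.
Difference of the inputs: 0.6864793865 − 0.6831684001 = 0.0033109864
Divide by 2^2 − 1 = 3: 0.0033109864/3 = 0.0011036621
R = 0.6864793865 + 0.0011036621 = 0.6875830486
Shift from A(h/2): +0.0011036621.

0.687583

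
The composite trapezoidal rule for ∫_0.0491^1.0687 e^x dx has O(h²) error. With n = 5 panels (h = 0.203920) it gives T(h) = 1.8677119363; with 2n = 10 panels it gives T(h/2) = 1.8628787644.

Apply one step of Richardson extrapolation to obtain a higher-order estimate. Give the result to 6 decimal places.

1.861268

Leading term ∝ h^2; use weight 4 = 2^2.
4×1.8628787644 − 1.8677119363 = 5.5838031213
(4×1.8628787644 − 1.8677119363)/(4 − 1) = 1.8612677071
Correction |R − A(h/2)| = 1.611e-03; gap |A(h/2) − A(h)| = 4.833e-03.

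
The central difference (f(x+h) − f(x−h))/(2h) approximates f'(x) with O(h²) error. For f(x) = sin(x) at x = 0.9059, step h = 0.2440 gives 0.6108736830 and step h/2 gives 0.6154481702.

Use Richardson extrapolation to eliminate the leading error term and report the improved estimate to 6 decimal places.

r = 2: numerator weight 4, denominator 3.
Weighted: 2.4617926808 − 0.6108736830 = 1.8509189978
Divide by 2^2 − 1 = 3.
Extrapolated: 1.8509189978 / 3 = 0.6169729993

0.616973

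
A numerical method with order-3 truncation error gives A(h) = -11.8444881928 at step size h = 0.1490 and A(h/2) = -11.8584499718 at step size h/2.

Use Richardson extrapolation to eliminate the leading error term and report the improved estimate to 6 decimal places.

-11.860445

r = 3: numerator weight 8, denominator 7.
8 × (-11.8584499718) − (-11.8444881928) = -83.0231115816
Divide by 2^3 − 1 = 7.
So the Richardson estimate is -11.8604445117.
Gap between inputs: 1.396e-02; correction applied: −0.0019945399.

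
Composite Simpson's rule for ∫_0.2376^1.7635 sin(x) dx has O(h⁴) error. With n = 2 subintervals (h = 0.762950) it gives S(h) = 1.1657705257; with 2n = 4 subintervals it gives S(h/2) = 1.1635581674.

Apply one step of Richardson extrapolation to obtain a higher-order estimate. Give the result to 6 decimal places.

1.163411

Order 4 gives 2^r = 16 and 2^r − 1 = 15.
2^4 × A(h/2) = 18.6169306784; minus A(h) gives 17.4511601527.
Divide by 2^4 − 1 = 15.
(16 × 1.1635581674 − 1.1657705257)/(16 − 1) = 1.1634106768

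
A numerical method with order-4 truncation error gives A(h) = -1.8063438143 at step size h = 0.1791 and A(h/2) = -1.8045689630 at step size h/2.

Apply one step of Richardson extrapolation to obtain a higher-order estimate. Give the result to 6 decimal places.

r = 4, so 2^r = 16.
16*(-1.8045689630) − (-1.8063438143) = -27.0667595937
Denominator 16 − 1 = 15.
Extrapolated: (-27.0667595937) / 15 = -1.8044506396
Correction |R − A(h/2)| = 1.183e-04; gap |A(h/2) − A(h)| = 1.775e-03.

-1.804451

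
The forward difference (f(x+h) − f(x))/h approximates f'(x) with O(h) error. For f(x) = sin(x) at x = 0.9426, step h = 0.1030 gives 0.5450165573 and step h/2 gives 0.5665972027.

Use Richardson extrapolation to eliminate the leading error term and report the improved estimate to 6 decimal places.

0.588178

Method order is 1; weight 2^1 = 2.
Numerator 2×A(h/2) − A(h) = 2×0.5665972027 − 0.5450165573 = 0.5881778481
0.5881778481 ÷ 1 = 0.5881778481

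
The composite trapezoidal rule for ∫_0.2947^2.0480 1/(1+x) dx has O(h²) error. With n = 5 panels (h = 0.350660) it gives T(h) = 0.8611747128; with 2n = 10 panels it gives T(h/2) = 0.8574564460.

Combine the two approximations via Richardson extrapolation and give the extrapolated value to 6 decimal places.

Method order is 2; weight 2^2 = 4.
Numerator 4×A(h/2) − A(h) = 4×0.8574564460 − 0.8611747128 = 2.5686510712
Extrapolated: 2.5686510712 / 3 = 0.8562170237
Gap between inputs: 3.718e-03; correction applied: −0.0012394223.

0.856217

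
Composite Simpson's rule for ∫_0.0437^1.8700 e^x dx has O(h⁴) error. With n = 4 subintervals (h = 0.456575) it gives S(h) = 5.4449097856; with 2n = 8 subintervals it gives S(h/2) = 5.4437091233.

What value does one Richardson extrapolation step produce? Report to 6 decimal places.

Order 4 gives 2^r = 16 and 2^r − 1 = 15.
A(h/2) − A(h) = 5.4437091233 − 5.4449097856 = -0.0012006623
Divide by 2^4 − 1 = 15: (-0.0012006623)/15 = -0.0000800442
R = 5.4437091233 − 0.0000800442 = 5.4436290791
Gap between inputs: 1.201e-03; correction applied: −0.0000800442.

5.443629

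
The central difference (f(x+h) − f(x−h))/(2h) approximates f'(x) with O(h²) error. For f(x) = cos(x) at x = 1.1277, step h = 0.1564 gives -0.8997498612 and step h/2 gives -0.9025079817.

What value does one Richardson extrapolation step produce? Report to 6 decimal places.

-0.903427

r = 2, so 2^r = 4.
Weighted: (-3.6100319268) − (-0.8997498612) = -2.7102820656
Extrapolated: (-2.7102820656) / 3 = -0.9034273552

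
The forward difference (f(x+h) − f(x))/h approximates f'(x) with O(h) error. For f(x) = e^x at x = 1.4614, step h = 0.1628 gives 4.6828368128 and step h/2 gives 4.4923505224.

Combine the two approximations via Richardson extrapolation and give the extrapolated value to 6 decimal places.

4.301864

r = 1, so 2^r = 2.
2·4.4923505224 = 8.9847010448; 8.9847010448 − 4.6828368128 = 4.3018642320
4.3018642320 ÷ 1 = 4.3018642320
Gap between inputs: 1.905e-01; correction applied: −0.1904862904.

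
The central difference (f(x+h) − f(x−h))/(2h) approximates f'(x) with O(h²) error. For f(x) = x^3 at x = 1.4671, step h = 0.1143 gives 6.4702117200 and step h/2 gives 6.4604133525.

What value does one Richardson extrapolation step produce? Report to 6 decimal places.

Method order is 2; weight 2^2 = 4.
A(h/2) − A(h) = 6.4604133525 − 6.4702117200 = -0.0097983675
Divide by 2^2 − 1 = 3: (-0.0097983675)/3 = -0.0032661225
R = 6.4604133525 − 0.0032661225 = 6.4571472300
Shift from A(h/2): −0.0032661225.

6.457147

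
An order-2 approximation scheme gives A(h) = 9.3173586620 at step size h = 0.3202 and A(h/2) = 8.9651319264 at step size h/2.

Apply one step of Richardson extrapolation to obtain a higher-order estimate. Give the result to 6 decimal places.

Error is O(h^2); halving h shrinks it by 2^2 = 4.
2^2·A(h/2) = 35.8605277056; minus A(h) gives 26.5431690436.
(4·8.9651319264 − 9.3173586620)/(4 − 1) = 8.8477230145
Correction |R − A(h/2)| = 1.174e-01; gap |A(h/2) − A(h)| = 3.522e-01.

8.847723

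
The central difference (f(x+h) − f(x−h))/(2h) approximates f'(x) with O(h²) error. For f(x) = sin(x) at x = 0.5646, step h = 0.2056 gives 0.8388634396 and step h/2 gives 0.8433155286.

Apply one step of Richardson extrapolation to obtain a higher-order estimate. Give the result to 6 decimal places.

r = 2: numerator weight 4, denominator 3.
4*0.8433155286 = 3.3732621144; 3.3732621144 − 0.8388634396 = 2.5343986748
Divide by 2^2 − 1 = 3.
(4*0.8433155286 − 0.8388634396)/(4 − 1) = 0.8447995583
Correction |R − A(h/2)| = 1.484e-03; gap |A(h/2) − A(h)| = 4.452e-03.

0.844800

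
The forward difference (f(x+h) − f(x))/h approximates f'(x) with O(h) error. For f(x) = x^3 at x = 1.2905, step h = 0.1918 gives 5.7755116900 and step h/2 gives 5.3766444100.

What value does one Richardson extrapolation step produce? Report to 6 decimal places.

4.977777

r = 1: numerator weight 2, denominator 1.
2×5.3766444100 = 10.7532888200; 10.7532888200 − 5.7755116900 = 4.9777771300
Denominator 2 − 1 = 1.
Extrapolated: 4.9777771300 / 1 = 4.9777771300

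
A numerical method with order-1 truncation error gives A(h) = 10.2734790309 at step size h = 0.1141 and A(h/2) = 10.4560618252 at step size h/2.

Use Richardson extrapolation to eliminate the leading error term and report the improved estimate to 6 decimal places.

10.638645

Order 1 gives 2^r = 2 and 2^r − 1 = 1.
2×10.4560618252 = 20.9121236504; subtract 10.2734790309 → 10.6386446195
(2×10.4560618252 − 10.2734790309)/(2 − 1) = 10.6386446195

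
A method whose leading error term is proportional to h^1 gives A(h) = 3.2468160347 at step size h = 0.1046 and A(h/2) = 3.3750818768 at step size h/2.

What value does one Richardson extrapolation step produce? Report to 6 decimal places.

The method has order 1: 2^1 = 2.
2^1·A(h/2) = 6.7501637536; minus A(h) gives 3.5033477189.
Denominator 2 − 1 = 1.
So the Richardson estimate is 3.5033477189.
Gap between inputs: 1.283e-01; correction applied: +0.1282658421.

3.503348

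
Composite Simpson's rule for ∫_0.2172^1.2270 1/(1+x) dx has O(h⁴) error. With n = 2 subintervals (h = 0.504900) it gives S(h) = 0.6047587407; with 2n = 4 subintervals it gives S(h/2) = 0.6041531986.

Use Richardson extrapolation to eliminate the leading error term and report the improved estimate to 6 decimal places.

The method has order 4: 2^4 = 16.
2^4 × A(h/2) = 9.6664511776; minus A(h) gives 9.0616924369.
Denominator 16 − 1 = 15.
So the Richardson estimate is 0.6041128291.

0.604113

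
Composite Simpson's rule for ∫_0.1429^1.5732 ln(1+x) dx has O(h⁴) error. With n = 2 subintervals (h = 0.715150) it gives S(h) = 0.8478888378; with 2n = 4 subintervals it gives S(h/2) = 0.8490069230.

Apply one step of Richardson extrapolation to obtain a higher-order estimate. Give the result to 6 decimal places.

Error is O(h^4); halving h shrinks it by 2^4 = 16.
Numerator 16×A(h/2) − A(h) = 16×0.8490069230 − 0.8478888378 = 12.7362219302
R = 12.7362219302/15 = 0.8490814620
Gap between inputs: 1.118e-03; correction applied: +0.0000745390.

0.849081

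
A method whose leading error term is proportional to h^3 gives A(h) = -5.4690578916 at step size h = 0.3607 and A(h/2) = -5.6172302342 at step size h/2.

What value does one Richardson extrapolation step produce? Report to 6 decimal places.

-5.638398

Order 3 gives 2^r = 8 and 2^r − 1 = 7.
8 × (-5.6172302342) = -44.9378418736; subtract (-5.4690578916) → -39.4687839820
Extrapolated: (-39.4687839820) / 7 = -5.6383977117
Shift from A(h/2): −0.0211674775.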